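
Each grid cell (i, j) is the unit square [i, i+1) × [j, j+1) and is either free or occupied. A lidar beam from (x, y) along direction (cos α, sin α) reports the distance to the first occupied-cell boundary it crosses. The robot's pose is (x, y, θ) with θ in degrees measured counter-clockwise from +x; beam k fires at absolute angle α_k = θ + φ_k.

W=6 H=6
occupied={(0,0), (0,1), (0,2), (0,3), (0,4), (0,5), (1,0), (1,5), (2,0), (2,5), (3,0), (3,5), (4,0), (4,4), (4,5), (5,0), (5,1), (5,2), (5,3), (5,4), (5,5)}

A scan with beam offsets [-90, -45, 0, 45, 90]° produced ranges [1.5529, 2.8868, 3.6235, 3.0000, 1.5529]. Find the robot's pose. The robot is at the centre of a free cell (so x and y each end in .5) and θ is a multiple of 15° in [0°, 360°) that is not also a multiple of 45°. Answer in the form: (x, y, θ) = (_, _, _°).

(x, y, θ) = (4.5, 2.5, 165°)

The pose lattice has 15·16 = 240 candidates. Test each by forward raycasting.
  (3.5, 2.5, 210°): beam 1 = 2.8868 ≠ 1.5529 ✗
  (1.5, 2.5, 300°): beam 1 = 0.5774 ≠ 1.5529 ✗
  (4.5, 3.5, 240°): beam 1 = 3.0000 ≠ 1.5529 ✗
  …
  (4.5, 2.5, 165°): r_1=1.5529, r_2=2.8868, r_3=3.6235, r_4=3.0000, r_5=1.5529 — all match ✓
Unique over the lattice → pose = (4.5, 2.5, 165°).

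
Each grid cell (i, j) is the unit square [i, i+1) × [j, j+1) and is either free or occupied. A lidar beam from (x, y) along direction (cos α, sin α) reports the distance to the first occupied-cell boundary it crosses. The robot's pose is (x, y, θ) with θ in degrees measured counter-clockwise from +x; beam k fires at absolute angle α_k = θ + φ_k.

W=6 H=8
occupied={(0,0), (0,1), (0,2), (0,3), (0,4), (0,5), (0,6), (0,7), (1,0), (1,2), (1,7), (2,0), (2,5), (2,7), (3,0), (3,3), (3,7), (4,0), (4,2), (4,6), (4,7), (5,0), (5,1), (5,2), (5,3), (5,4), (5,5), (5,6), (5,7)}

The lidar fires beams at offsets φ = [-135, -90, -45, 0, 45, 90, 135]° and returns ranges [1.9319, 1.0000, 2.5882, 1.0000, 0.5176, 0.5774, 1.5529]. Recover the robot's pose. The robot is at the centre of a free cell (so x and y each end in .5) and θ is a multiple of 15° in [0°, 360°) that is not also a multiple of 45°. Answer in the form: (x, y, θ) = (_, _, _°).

Enumerate (i+0.5, j+0.5, θ) over the 19 free cells and 16 admissible headings. For each, cast all 7 beams and compare to the given ranges.
  (1.5, 6.5, 255°): beam 1 = 0.5774 ≠ 1.9319 ✗
  (3.5, 6.5, 75°): beam 1 = 3.0000 ≠ 1.9319 ✗
  (4.5, 5.5, 60°): beam 2 = 0.5774 ≠ 1.0000 ✗
  (4.5, 4.5, 120°): beam 1 = 0.5176 ≠ 1.9319 ✗
  …
  (1.5, 4.5, 120°): r_1=1.9319, r_2=1.0000, r_3=2.5882, r_4=1.0000, r_5=0.5176, r_6=0.5774, r_7=1.5529 — all match ✓
Unique over the lattice → pose = (1.5, 4.5, 120°).

(x, y, θ) = (1.5, 4.5, 120°)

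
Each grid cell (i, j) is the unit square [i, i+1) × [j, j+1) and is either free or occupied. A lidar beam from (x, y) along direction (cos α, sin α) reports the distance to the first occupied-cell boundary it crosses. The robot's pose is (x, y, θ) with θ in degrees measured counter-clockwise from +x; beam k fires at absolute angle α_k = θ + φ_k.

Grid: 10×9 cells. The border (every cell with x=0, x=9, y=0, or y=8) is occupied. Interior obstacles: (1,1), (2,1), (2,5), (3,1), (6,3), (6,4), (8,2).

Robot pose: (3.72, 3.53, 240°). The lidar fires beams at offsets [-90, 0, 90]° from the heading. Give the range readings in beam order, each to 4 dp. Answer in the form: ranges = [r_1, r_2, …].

beam 1: φ=-90°, α=150°
  d=(-0.8660,0.5000)  start (3,3)  tX=0.8314 tY=0.9400  stride 1/|dx|=1.1547 1/|dy|=2.0000
    cross x-line → (2,3), t=0.8314
    cross y-line → (2,4), t=0.9400
    cross x-line → (1,4), t=1.9861
    cross y-line → (1,5), t=2.9400
    cross x-line → (0,5), t=3.1408 (wall)
  → r_1 = 3.1408
beam 2: φ=0°, α=240°
  d=(-0.5000,-0.8660)  start (3,3)  tX=1.4400 tY=0.6120  stride 1/|dx|=2.0000 1/|dy|=1.1547
    cross y-line → (3,2), t=0.6120
    cross x-line → (2,2), t=1.4400
    cross y-line → (2,1), t=1.7667 (wall)
  → r_2 = 1.7667
beam 3: φ=90°, α=330°
  d=(0.8660,-0.5000)  start (3,3)  tX=0.3233 tY=1.0600  stride 1/|dx|=1.1547 1/|dy|=2.0000
    cross x-line → (4,3), t=0.3233
    cross y-line → (4,2), t=1.0600
    cross x-line → (5,2), t=1.4780
    cross x-line → (6,2), t=2.6327
    cross y-line → (6,1), t=3.0600
    cross x-line → (7,1), t=3.7874
    cross x-line → (8,1), t=4.9421
    cross y-line → (8,0), t=5.0600 (wall)
  → r_3 = 5.0600

ranges = [3.1408, 1.7667, 5.0600]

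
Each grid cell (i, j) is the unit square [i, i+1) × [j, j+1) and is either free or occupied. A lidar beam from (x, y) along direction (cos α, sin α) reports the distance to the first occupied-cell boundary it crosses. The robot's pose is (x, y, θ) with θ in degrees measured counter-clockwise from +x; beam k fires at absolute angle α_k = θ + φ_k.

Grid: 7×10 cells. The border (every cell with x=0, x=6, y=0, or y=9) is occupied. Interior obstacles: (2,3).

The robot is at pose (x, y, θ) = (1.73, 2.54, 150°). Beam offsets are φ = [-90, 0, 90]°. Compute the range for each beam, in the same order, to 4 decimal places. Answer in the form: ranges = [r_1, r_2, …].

ranges = [0.5400, 0.8429, 1.4600]

beam 1: φ=-90°, α=60°
  dir = (cos 60°, sin 60°) = (0.5000, 0.8660); from cell (1,2)
  next x-line at t=0.5400, next y-line at t=0.5312; Δt_x=2.0000, Δt_y=1.1547
    y: enter (1,3) at t=0.5312
    x: enter (2,3) at t=0.5400 ← occupied
  → r_1 = 0.5400
beam 2: φ=0°, α=150°
  dir = (cos 150°, sin 150°) = (-0.8660, 0.5000); from cell (1,2)
  next x-line at t=0.8429, next y-line at t=0.9200; Δt_x=1.1547, Δt_y=2.0000
    x: enter (0,2) at t=0.8429 ← occupied
  → r_2 = 0.8429
beam 3: φ=90°, α=240°
  dir = (cos 240°, sin 240°) = (-0.5000, -0.8660); from cell (1,2)
  next x-line at t=1.4600, next y-line at t=0.6235; Δt_x=2.0000, Δt_y=1.1547
    y: enter (1,1) at t=0.6235
    x: enter (0,1) at t=1.4600 ← occupied
  → r_3 = 1.4600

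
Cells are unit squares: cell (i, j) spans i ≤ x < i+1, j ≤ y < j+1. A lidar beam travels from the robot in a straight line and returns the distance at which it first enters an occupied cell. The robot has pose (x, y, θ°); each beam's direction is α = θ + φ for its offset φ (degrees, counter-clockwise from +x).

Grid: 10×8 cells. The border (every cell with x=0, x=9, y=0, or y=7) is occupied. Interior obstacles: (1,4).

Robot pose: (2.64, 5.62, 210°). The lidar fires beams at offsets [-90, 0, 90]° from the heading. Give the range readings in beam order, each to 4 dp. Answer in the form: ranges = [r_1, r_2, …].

ranges = [1.5935, 1.2400, 5.3347]

beam 1: φ=-90°, α=120°
  cosα=-0.5000 sinα=0.8660 | (2,5) | tMaxX 1.2800 tMaxY 0.4388 | tΔX 2.0000 tΔY 1.1547
    t=0.4388 [y] (2,6)
    t=1.2800 [x] (1,6)
    t=1.5935 [y] (1,7) — stop
  → r_1 = 1.5935
beam 2: φ=0°, α=210°
  cosα=-0.8660 sinα=-0.5000 | (2,5) | tMaxX 0.7390 tMaxY 1.2400 | tΔX 1.1547 tΔY 2.0000
    t=0.7390 [x] (1,5)
    t=1.2400 [y] (1,4) — stop
  → r_2 = 1.2400
beam 3: φ=90°, α=300°
  cosα=0.5000 sinα=-0.8660 | (2,5) | tMaxX 0.7200 tMaxY 0.7159 | tΔX 2.0000 tΔY 1.1547
    t=0.7159 [y] (2,4)
    t=0.7200 [x] (3,4)
    t=1.8706 [y] (3,3)
    t=2.7200 [x] (4,3)
    t=3.0253 [y] (4,2)
    t=4.1800 [y] (4,1)
    t=4.7200 [x] (5,1)
    t=5.3347 [y] (5,0) — stop
  → r_3 = 5.3347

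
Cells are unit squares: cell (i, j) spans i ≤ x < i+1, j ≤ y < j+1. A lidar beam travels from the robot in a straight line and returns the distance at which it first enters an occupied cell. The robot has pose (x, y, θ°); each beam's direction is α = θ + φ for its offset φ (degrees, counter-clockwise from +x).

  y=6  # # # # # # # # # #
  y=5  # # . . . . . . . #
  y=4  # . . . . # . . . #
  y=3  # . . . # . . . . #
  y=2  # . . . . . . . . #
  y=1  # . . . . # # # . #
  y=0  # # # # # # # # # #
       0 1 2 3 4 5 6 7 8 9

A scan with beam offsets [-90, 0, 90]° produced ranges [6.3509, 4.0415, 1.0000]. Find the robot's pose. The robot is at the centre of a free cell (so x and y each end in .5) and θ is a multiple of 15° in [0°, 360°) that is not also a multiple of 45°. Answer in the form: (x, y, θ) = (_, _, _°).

(x, y, θ) = (3.5, 1.5, 120°)

Candidates: 34 free-cell centres × 16 headings = 544 poses. Raycast each; keep the one whose scan matches to 4 dp.
  (6.5, 5.5, 60°): beam 1 = 2.8868 ≠ 6.3509 ✗
  (6.5, 4.5, 285°): beam 1 = 0.5176 ≠ 6.3509 ✗
  (8.5, 4.5, 150°): beam 1 = 1.0000 ≠ 6.3509 ✗
  …
  (3.5, 1.5, 120°): r_1=6.3509, r_2=4.0415, r_3=1.0000 — all match ✓
Only this pose fits every beam.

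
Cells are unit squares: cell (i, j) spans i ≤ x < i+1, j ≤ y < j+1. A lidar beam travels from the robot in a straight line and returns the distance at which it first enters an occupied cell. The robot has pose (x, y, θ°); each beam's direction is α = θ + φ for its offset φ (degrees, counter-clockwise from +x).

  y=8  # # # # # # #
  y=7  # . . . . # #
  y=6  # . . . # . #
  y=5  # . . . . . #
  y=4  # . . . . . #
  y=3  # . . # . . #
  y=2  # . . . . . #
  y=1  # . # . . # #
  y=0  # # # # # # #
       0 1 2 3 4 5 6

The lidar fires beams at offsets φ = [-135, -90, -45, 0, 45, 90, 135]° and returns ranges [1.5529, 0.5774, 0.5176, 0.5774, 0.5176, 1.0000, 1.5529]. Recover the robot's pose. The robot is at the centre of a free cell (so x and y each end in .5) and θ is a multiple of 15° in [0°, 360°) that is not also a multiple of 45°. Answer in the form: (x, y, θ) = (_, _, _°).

(x, y, θ) = (3.5, 1.5, 240°)

Candidates: 30 free-cell centres × 16 headings = 480 poses. Raycast each; keep the one whose scan matches to 4 dp.
  (2.5, 2.5, 300°): beam 2 = 1.7321 ≠ 0.5774 ✗
  (4.5, 7.5, 120°): beam 1 = 0.5176 ≠ 1.5529 ✗
  (2.5, 6.5, 210°): beam 2 = 1.7321 ≠ 0.5774 ✗
  …
  (3.5, 1.5, 240°): r_1=1.5529, r_2=0.5774, r_3=0.5176, r_4=0.5774, r_5=0.5176, r_6=1.0000, r_7=1.5529 — all match ✓
No second candidate reproduces the full scan.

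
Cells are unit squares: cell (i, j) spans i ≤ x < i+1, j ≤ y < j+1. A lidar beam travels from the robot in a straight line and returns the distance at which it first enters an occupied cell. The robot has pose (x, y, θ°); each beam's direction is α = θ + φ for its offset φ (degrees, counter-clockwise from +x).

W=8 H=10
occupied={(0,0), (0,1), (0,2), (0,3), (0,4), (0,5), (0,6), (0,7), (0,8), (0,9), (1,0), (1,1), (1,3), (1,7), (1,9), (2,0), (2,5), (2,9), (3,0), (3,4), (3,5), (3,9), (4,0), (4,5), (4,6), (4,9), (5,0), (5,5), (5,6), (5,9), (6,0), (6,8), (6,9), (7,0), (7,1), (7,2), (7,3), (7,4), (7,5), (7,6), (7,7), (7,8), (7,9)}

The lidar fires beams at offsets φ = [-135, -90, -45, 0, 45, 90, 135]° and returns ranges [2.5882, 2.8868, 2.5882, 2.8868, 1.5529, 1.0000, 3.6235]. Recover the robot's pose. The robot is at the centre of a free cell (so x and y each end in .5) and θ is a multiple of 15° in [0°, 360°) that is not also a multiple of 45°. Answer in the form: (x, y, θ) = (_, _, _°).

(x, y, θ) = (4.5, 3.5, 30°)

The pose lattice has 37·16 = 592 candidates. Test each by forward raycasting.
  (6.5, 7.5, 255°): beam 1 = 0.5774 ≠ 2.5882 ✗
  (6.5, 3.5, 345°): beam 1 = 5.0000 ≠ 2.5882 ✗
  (1.5, 2.5, 240°): beam 1 = 0.5176 ≠ 2.5882 ✗
  (3.5, 1.5, 120°): beam 1 = 1.9319 ≠ 2.5882 ✗
  (3.5, 1.5, 165°): beam 1 = 4.0415 ≠ 2.5882 ✗
  …
  (4.5, 3.5, 30°): r_1=2.5882, r_2=2.8868, r_3=2.5882, r_4=2.8868, r_5=1.5529, r_6=1.0000, r_7=3.6235 — all match ✓
Only this pose fits every beam.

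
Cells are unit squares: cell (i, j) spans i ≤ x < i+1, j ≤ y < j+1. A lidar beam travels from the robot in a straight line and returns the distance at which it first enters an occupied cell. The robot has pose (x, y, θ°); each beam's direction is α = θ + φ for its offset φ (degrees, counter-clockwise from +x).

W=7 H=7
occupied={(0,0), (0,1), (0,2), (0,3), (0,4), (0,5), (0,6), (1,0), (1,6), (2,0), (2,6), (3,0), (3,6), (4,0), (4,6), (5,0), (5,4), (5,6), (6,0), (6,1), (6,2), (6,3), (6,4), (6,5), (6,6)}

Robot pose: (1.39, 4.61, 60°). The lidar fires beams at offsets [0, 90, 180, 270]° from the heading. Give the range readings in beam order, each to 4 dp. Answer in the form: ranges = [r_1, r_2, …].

ranges = [1.6050, 0.4503, 0.7800, 5.3232]

beam 1: φ=0°, α=60°
  d=(0.5000,0.8660)  start (1,4)  tX=1.2200 tY=0.4503  stride 1/|dx|=2.0000 1/|dy|=1.1547
    cross y-line → (1,5), t=0.4503
    cross x-line → (2,5), t=1.2200
    cross y-line → (2,6), t=1.6050 (wall)
  → r_1 = 1.6050
beam 2: φ=90°, α=150°
  d=(-0.8660,0.5000)  start (1,4)  tX=0.4503 tY=0.7800  stride 1/|dx|=1.1547 1/|dy|=2.0000
    cross x-line → (0,4), t=0.4503 (wall)
  → r_2 = 0.4503
beam 3: φ=180°, α=240°
  d=(-0.5000,-0.8660)  start (1,4)  tX=0.7800 tY=0.7044  stride 1/|dx|=2.0000 1/|dy|=1.1547
    cross y-line → (1,3), t=0.7044
    cross x-line → (0,3), t=0.7800 (wall)
  → r_3 = 0.7800
beam 4: φ=270°, α=330°
  d=(0.8660,-0.5000)  start (1,4)  tX=0.7044 tY=1.2200  stride 1/|dx|=1.1547 1/|dy|=2.0000
    cross x-line → (2,4), t=0.7044
    cross y-line → (2,3), t=1.2200
    cross x-line → (3,3), t=1.8591
    cross x-line → (4,3), t=3.0138
    cross y-line → (4,2), t=3.2200
    cross x-line → (5,2), t=4.1685
    cross y-line → (5,1), t=5.2200
    cross x-line → (6,1), t=5.3232 (wall)
  → r_4 = 5.3232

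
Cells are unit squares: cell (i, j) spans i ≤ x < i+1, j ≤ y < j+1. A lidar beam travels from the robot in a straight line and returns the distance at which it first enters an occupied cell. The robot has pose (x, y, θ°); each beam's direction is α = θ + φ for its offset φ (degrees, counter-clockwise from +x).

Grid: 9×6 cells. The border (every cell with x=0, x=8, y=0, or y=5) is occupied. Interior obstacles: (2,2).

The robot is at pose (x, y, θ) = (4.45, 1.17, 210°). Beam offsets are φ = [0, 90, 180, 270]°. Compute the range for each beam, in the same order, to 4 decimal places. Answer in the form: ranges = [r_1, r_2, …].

beam 1: φ=0°, α=210°
  cosα=-0.8660 sinα=-0.5000 | (4,1) | tMaxX 0.5196 tMaxY 0.3400 | tΔX 1.1547 tΔY 2.0000
    t=0.3400 [y] (4,0) — stop
  → r_1 = 0.3400
beam 2: φ=90°, α=300°
  cosα=0.5000 sinα=-0.8660 | (4,1) | tMaxX 1.1000 tMaxY 0.1963 | tΔX 2.0000 tΔY 1.1547
    t=0.1963 [y] (4,0) — stop
  → r_2 = 0.1963
beam 3: φ=180°, α=30°
  cosα=0.8660 sinα=0.5000 | (4,1) | tMaxX 0.6351 tMaxY 1.6600 | tΔX 1.1547 tΔY 2.0000
    t=0.6351 [x] (5,1)
    t=1.6600 [y] (5,2)
    t=1.7898 [x] (6,2)
    t=2.9445 [x] (7,2)
    t=3.6600 [y] (7,3)
    t=4.0992 [x] (8,3) — stop
  → r_3 = 4.0992
beam 4: φ=270°, α=120°
  cosα=-0.5000 sinα=0.8660 | (4,1) | tMaxX 0.9000 tMaxY 0.9584 | tΔX 2.0000 tΔY 1.1547
    t=0.9000 [x] (3,1)
    t=0.9584 [y] (3,2)
    t=2.1131 [y] (3,3)
    t=2.9000 [x] (2,3)
    t=3.2678 [y] (2,4)
    t=4.4225 [y] (2,5) — stop
  → r_4 = 4.4225

ranges = [0.3400, 0.1963, 4.0992, 4.4225]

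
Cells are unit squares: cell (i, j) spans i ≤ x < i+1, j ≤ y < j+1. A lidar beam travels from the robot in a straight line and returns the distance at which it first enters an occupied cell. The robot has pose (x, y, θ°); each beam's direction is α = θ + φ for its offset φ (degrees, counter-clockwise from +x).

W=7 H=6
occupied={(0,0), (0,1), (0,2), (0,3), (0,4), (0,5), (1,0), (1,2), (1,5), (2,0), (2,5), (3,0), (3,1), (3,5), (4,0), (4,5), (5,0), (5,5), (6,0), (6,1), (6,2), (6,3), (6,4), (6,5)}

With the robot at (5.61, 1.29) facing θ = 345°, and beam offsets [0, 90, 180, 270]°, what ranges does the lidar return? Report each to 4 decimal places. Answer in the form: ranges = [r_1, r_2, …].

ranges = [0.4038, 1.5068, 1.6668, 0.3002]

beam 1: φ=0°, α=345°
  cosα=0.9659 sinα=-0.2588 | (5,1) | tMaxX 0.4038 tMaxY 1.1205 | tΔX 1.0353 tΔY 3.8637
    t=0.4038 [x] (6,1) — stop
  → r_1 = 0.4038
beam 2: φ=90°, α=75°
  cosα=0.2588 sinα=0.9659 | (5,1) | tMaxX 1.5068 tMaxY 0.7350 | tΔX 3.8637 tΔY 1.0353
    t=0.7350 [y] (5,2)
    t=1.5068 [x] (6,2) — stop
  → r_2 = 1.5068
beam 3: φ=180°, α=165°
  cosα=-0.9659 sinα=0.2588 | (5,1) | tMaxX 0.6315 tMaxY 2.7432 | tΔX 1.0353 tΔY 3.8637
    t=0.6315 [x] (4,1)
    t=1.6668 [x] (3,1) — stop
  → r_3 = 1.6668
beam 4: φ=270°, α=255°
  cosα=-0.2588 sinα=-0.9659 | (5,1) | tMaxX 2.3569 tMaxY 0.3002 | tΔX 3.8637 tΔY 1.0353
    t=0.3002 [y] (5,0) — stop
  → r_4 = 0.3002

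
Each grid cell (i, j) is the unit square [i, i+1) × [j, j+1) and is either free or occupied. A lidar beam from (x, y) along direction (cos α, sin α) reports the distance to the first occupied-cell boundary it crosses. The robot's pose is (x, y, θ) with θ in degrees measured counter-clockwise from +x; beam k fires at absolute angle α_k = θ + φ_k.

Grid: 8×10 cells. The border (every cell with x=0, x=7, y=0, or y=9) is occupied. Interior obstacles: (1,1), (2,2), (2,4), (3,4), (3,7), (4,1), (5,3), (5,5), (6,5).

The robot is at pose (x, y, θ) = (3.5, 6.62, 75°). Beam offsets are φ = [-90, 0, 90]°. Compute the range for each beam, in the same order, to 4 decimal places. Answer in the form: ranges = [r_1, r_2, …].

ranges = [2.3955, 0.3934, 2.5882]

beam 1: φ=-90°, α=345°
  direction (0.9659, -0.2588); cell (3,6); t to first gridline: x 0.5176, y 2.3955 (then +1.0353 / +3.8637)
    (4,6) via x @ 0.5176
    (5,6) via x @ 1.5529
    (5,5) via y @ 2.3955  # hit
  → r_1 = 2.3955
beam 2: φ=0°, α=75°
  direction (0.2588, 0.9659); cell (3,6); t to first gridline: x 1.9319, y 0.3934 (then +3.8637 / +1.0353)
    (3,7) via y @ 0.3934  # hit
  → r_2 = 0.3934
beam 3: φ=90°, α=165°
  direction (-0.9659, 0.2588); cell (3,6); t to first gridline: x 0.5176, y 1.4682 (then +1.0353 / +3.8637)
    (2,6) via x @ 0.5176
    (2,7) via y @ 1.4682
    (1,7) via x @ 1.5529
    (0,7) via x @ 2.5882  # hit
  → r_3 = 2.5882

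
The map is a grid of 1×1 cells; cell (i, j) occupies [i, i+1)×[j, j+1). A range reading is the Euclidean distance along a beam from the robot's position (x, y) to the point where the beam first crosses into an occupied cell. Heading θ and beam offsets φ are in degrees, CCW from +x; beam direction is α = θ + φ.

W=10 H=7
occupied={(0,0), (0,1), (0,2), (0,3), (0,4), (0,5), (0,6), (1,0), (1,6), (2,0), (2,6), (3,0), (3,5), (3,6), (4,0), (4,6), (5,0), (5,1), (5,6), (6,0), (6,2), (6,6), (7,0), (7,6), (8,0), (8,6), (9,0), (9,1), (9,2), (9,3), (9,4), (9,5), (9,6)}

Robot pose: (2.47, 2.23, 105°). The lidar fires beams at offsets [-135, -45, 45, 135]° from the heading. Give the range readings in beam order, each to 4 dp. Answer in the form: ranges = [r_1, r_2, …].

beam 1: φ=-135°, α=330°
  cosα=0.8660 sinα=-0.5000 | (2,2) | tMaxX 0.6120 tMaxY 0.4600 | tΔX 1.1547 tΔY 2.0000
    t=0.4600 [y] (2,1)
    t=0.6120 [x] (3,1)
    t=1.7667 [x] (4,1)
    t=2.4600 [y] (4,0) — stop
  → r_1 = 2.4600
beam 2: φ=-45°, α=60°
  cosα=0.5000 sinα=0.8660 | (2,2) | tMaxX 1.0600 tMaxY 0.8891 | tΔX 2.0000 tΔY 1.1547
    t=0.8891 [y] (2,3)
    t=1.0600 [x] (3,3)
    t=2.0438 [y] (3,4)
    t=3.0600 [x] (4,4)
    t=3.1985 [y] (4,5)
    t=4.3532 [y] (4,6) — stop
  → r_2 = 4.3532
beam 3: φ=45°, α=150°
  cosα=-0.8660 sinα=0.5000 | (2,2) | tMaxX 0.5427 tMaxY 1.5400 | tΔX 1.1547 tΔY 2.0000
    t=0.5427 [x] (1,2)
    t=1.5400 [y] (1,3)
    t=1.6974 [x] (0,3) — stop
  → r_3 = 1.6974
beam 4: φ=135°, α=240°
  cosα=-0.5000 sinα=-0.8660 | (2,2) | tMaxX 0.9400 tMaxY 0.2656 | tΔX 2.0000 tΔY 1.1547
    t=0.2656 [y] (2,1)
    t=0.9400 [x] (1,1)
    t=1.4203 [y] (1,0) — stop
  → r_4 = 1.4203

ranges = [2.4600, 4.3532, 1.6974, 1.4203]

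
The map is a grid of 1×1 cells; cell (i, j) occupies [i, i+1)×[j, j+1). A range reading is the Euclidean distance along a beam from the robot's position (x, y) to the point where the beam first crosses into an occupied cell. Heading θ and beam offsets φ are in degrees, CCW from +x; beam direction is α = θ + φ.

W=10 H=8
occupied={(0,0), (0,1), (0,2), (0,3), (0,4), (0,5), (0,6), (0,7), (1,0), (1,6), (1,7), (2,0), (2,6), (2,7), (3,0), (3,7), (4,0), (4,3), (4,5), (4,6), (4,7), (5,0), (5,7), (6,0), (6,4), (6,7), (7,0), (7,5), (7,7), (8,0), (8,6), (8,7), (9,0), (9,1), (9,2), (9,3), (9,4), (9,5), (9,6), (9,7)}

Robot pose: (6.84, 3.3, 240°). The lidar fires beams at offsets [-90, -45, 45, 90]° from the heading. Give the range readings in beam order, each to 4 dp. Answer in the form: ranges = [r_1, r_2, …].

beam 1: φ=-90°, α=150°
  dir = (cos 150°, sin 150°) = (-0.8660, 0.5000); from cell (6,3)
  next x-line at t=0.9699, next y-line at t=1.4000; Δt_x=1.1547, Δt_y=2.0000
    x: enter (5,3) at t=0.9699
    y: enter (5,4) at t=1.4000
    x: enter (4,4) at t=2.1246
    x: enter (3,4) at t=3.2793
    y: enter (3,5) at t=3.4000
    x: enter (2,5) at t=4.4341
    y: enter (2,6) at t=5.4000 ← occupied
  → r_1 = 5.4000
beam 2: φ=-45°, α=195°
  dir = (cos 195°, sin 195°) = (-0.9659, -0.2588); from cell (6,3)
  next x-line at t=0.8696, next y-line at t=1.1591; Δt_x=1.0353, Δt_y=3.8637
    x: enter (5,3) at t=0.8696
    y: enter (5,2) at t=1.1591
    x: enter (4,2) at t=1.9049
    x: enter (3,2) at t=2.9402
    x: enter (2,2) at t=3.9755
    x: enter (1,2) at t=5.0107
    y: enter (1,1) at t=5.0228
    x: enter (0,1) at t=6.0460 ← occupied
  → r_2 = 6.0460
beam 3: φ=45°, α=285°
  dir = (cos 285°, sin 285°) = (0.2588, -0.9659); from cell (6,3)
  next x-line at t=0.6182, next y-line at t=0.3106; Δt_x=3.8637, Δt_y=1.0353
    y: enter (6,2) at t=0.3106
    x: enter (7,2) at t=0.6182
    y: enter (7,1) at t=1.3459
    y: enter (7,0) at t=2.3811 ← occupied
  → r_3 = 2.3811
beam 4: φ=90°, α=330°
  dir = (cos 330°, sin 330°) = (0.8660, -0.5000); from cell (6,3)
  next x-line at t=0.1848, next y-line at t=0.6000; Δt_x=1.1547, Δt_y=2.0000
    x: enter (7,3) at t=0.1848
    y: enter (7,2) at t=0.6000
    x: enter (8,2) at t=1.3395
    x: enter (9,2) at t=2.4942 ← occupied
  → r_4 = 2.4942

ranges = [5.4000, 6.0460, 2.3811, 2.4942]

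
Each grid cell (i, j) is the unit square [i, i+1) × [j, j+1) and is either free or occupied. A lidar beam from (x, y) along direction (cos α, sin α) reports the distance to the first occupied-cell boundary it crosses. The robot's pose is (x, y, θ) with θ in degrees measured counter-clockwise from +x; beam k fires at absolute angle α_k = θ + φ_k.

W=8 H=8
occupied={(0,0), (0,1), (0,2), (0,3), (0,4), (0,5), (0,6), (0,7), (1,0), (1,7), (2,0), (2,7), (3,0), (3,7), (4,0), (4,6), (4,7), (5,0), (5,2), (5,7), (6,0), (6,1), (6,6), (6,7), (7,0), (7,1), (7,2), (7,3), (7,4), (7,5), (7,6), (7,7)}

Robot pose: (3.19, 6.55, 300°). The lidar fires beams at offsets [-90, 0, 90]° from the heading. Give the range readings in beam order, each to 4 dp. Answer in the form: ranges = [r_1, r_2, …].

ranges = [2.5288, 4.0992, 0.9000]

beam 1: φ=-90°, α=210°
  cosα=-0.8660 sinα=-0.5000 | (3,6) | tMaxX 0.2194 tMaxY 1.1000 | tΔX 1.1547 tΔY 2.0000
    t=0.2194 [x] (2,6)
    t=1.1000 [y] (2,5)
    t=1.3741 [x] (1,5)
    t=2.5288 [x] (0,5) — stop
  → r_1 = 2.5288
beam 2: φ=0°, α=300°
  cosα=0.5000 sinα=-0.8660 | (3,6) | tMaxX 1.6200 tMaxY 0.6351 | tΔX 2.0000 tΔY 1.1547
    t=0.6351 [y] (3,5)
    t=1.6200 [x] (4,5)
    t=1.7898 [y] (4,4)
    t=2.9445 [y] (4,3)
    t=3.6200 [x] (5,3)
    t=4.0992 [y] (5,2) — stop
  → r_2 = 4.0992
beam 3: φ=90°, α=30°
  cosα=0.8660 sinα=0.5000 | (3,6) | tMaxX 0.9353 tMaxY 0.9000 | tΔX 1.1547 tΔY 2.0000
    t=0.9000 [y] (3,7) — stop
  → r_3 = 0.9000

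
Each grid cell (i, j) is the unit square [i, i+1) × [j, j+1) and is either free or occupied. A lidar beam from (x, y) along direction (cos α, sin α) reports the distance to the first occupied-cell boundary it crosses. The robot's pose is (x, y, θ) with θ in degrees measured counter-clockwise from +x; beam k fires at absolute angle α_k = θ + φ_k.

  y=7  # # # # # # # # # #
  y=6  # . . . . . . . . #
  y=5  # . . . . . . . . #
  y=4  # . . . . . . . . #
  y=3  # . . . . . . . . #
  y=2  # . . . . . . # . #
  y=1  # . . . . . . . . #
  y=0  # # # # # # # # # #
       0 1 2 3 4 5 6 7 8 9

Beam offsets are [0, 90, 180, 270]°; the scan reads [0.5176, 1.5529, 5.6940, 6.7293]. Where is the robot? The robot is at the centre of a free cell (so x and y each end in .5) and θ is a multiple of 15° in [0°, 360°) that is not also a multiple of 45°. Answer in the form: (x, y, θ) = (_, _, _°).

(x, y, θ) = (2.5, 6.5, 75°)

The pose lattice has 47·16 = 752 candidates. Test each by forward raycasting.
  (6.5, 5.5, 240°): beam 1 = 5.1962 ≠ 0.5176 ✗
  (1.5, 6.5, 105°): beam 2 = 0.5176 ≠ 1.5529 ✗
  (3.5, 1.5, 165°): beam 1 = 2.5882 ≠ 0.5176 ✗
  (8.5, 6.5, 345°): beam 2 = 0.5176 ≠ 1.5529 ✗
  (6.5, 2.5, 345°): beam 2 = 4.6587 ≠ 1.5529 ✗
  …
  (2.5, 6.5, 75°): r_1=0.5176, r_2=1.5529, r_3=5.6940, r_4=6.7293 — all match ✓
No second candidate reproduces the full scan.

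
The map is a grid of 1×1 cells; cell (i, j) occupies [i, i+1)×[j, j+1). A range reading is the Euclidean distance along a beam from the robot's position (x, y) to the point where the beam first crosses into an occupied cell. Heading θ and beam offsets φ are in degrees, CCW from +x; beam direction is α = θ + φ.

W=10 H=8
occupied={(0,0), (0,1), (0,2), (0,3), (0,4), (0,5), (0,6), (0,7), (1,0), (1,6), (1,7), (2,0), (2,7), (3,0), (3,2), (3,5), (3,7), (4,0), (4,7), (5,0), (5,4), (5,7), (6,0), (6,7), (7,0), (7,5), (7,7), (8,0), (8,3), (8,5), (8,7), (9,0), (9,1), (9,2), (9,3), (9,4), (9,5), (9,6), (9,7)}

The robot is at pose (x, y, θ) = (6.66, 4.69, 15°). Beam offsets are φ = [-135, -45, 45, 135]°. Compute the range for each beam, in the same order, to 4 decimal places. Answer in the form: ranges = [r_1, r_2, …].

beam 1: φ=-135°, α=240°
  direction (-0.5000, -0.8660); cell (6,4); t to first gridline: x 1.3200, y 0.7967 (then +2.0000 / +1.1547)
    (6,3) via y @ 0.7967
    (5,3) via x @ 1.3200
    (5,2) via y @ 1.9514
    (5,1) via y @ 3.1061
    (4,1) via x @ 3.3200
    (4,0) via y @ 4.2608  # hit
  → r_1 = 4.2608
beam 2: φ=-45°, α=330°
  direction (0.8660, -0.5000); cell (6,4); t to first gridline: x 0.3926, y 1.3800 (then +1.1547 / +2.0000)
    (7,4) via x @ 0.3926
    (7,3) via y @ 1.3800
    (8,3) via x @ 1.5473  # hit
  → r_2 = 1.5473
beam 3: φ=45°, α=60°
  direction (0.5000, 0.8660); cell (6,4); t to first gridline: x 0.6800, y 0.3580 (then +2.0000 / +1.1547)
    (6,5) via y @ 0.3580
    (7,5) via x @ 0.6800  # hit
  → r_3 = 0.6800
beam 4: φ=135°, α=150°
  direction (-0.8660, 0.5000); cell (6,4); t to first gridline: x 0.7621, y 0.6200 (then +1.1547 / +2.0000)
    (6,5) via y @ 0.6200
    (5,5) via x @ 0.7621
    (4,5) via x @ 1.9168
    (4,6) via y @ 2.6200
    (3,6) via x @ 3.0715
    (2,6) via x @ 4.2262
    (2,7) via y @ 4.6200  # hit
  → r_4 = 4.6200

ranges = [4.2608, 1.5473, 0.6800, 4.6200]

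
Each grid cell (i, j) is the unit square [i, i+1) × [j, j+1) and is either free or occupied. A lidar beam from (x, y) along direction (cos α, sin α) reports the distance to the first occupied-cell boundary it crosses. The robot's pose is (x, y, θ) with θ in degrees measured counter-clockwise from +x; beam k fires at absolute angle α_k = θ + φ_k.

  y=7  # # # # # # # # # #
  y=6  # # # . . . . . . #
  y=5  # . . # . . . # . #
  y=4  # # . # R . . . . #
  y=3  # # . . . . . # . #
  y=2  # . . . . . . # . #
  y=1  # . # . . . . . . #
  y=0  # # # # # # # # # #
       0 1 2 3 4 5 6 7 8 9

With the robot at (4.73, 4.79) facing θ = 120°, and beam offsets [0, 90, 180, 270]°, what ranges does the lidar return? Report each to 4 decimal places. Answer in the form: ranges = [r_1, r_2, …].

ranges = [2.5519, 0.8429, 4.3763, 4.4200]

beam 1: φ=0°, α=120°
  cosα=-0.5000 sinα=0.8660 | (4,4) | tMaxX 1.4600 tMaxY 0.2425 | tΔX 2.0000 tΔY 1.1547
    t=0.2425 [y] (4,5)
    t=1.3972 [y] (4,6)
    t=1.4600 [x] (3,6)
    t=2.5519 [y] (3,7) — stop
  → r_1 = 2.5519
beam 2: φ=90°, α=210°
  cosα=-0.8660 sinα=-0.5000 | (4,4) | tMaxX 0.8429 tMaxY 1.5800 | tΔX 1.1547 tΔY 2.0000
    t=0.8429 [x] (3,4) — stop
  → r_2 = 0.8429
beam 3: φ=180°, α=300°
  cosα=0.5000 sinα=-0.8660 | (4,4) | tMaxX 0.5400 tMaxY 0.9122 | tΔX 2.0000 tΔY 1.1547
    t=0.5400 [x] (5,4)
    t=0.9122 [y] (5,3)
    t=2.0669 [y] (5,2)
    t=2.5400 [x] (6,2)
    t=3.2216 [y] (6,1)
    t=4.3763 [y] (6,0) — stop
  → r_3 = 4.3763
beam 4: φ=270°, α=30°
  cosα=0.8660 sinα=0.5000 | (4,4) | tMaxX 0.3118 tMaxY 0.4200 | tΔX 1.1547 tΔY 2.0000
    t=0.3118 [x] (5,4)
    t=0.4200 [y] (5,5)
    t=1.4665 [x] (6,5)
    t=2.4200 [y] (6,6)
    t=2.6212 [x] (7,6)
    t=3.7759 [x] (8,6)
    t=4.4200 [y] (8,7) — stop
  → r_4 = 4.4200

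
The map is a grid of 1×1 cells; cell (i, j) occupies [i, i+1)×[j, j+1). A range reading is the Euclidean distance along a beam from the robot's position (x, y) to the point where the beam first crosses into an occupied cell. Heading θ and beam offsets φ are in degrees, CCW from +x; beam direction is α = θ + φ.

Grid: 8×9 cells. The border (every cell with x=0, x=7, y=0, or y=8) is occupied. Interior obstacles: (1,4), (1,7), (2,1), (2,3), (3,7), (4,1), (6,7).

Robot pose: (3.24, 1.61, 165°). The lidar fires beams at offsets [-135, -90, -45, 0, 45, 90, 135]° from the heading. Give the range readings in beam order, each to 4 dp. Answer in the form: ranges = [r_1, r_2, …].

beam 1: φ=-135°, α=30°
  cosα=0.8660 sinα=0.5000 | (3,1) | tMaxX 0.8776 tMaxY 0.7800 | tΔX 1.1547 tΔY 2.0000
    t=0.7800 [y] (3,2)
    t=0.8776 [x] (4,2)
    t=2.0323 [x] (5,2)
    t=2.7800 [y] (5,3)
    t=3.1870 [x] (6,3)
    t=4.3417 [x] (7,3) — stop
  → r_1 = 4.3417
beam 2: φ=-90°, α=75°
  cosα=0.2588 sinα=0.9659 | (3,1) | tMaxX 2.9364 tMaxY 0.4038 | tΔX 3.8637 tΔY 1.0353
    t=0.4038 [y] (3,2)
    t=1.4390 [y] (3,3)
    t=2.4743 [y] (3,4)
    t=2.9364 [x] (4,4)
    t=3.5096 [y] (4,5)
    t=4.5449 [y] (4,6)
    t=5.5801 [y] (4,7)
    t=6.6154 [y] (4,8) — stop
  → r_2 = 6.6154
beam 3: φ=-45°, α=120°
  cosα=-0.5000 sinα=0.8660 | (3,1) | tMaxX 0.4800 tMaxY 0.4503 | tΔX 2.0000 tΔY 1.1547
    t=0.4503 [y] (3,2)
    t=0.4800 [x] (2,2)
    t=1.6050 [y] (2,3) — stop
  → r_3 = 1.6050
beam 4: φ=0°, α=165°
  cosα=-0.9659 sinα=0.2588 | (3,1) | tMaxX 0.2485 tMaxY 1.5068 | tΔX 1.0353 tΔY 3.8637
    t=0.2485 [x] (2,1) — stop
  → r_4 = 0.2485
beam 5: φ=45°, α=210°
  cosα=-0.8660 sinα=-0.5000 | (3,1) | tMaxX 0.2771 tMaxY 1.2200 | tΔX 1.1547 tΔY 2.0000
    t=0.2771 [x] (2,1) — stop
  → r_5 = 0.2771
beam 6: φ=90°, α=255°
  cosα=-0.2588 sinα=-0.9659 | (3,1) | tMaxX 0.9273 tMaxY 0.6315 | tΔX 3.8637 tΔY 1.0353
    t=0.6315 [y] (3,0) — stop
  → r_6 = 0.6315
beam 7: φ=135°, α=300°
  cosα=0.5000 sinα=-0.8660 | (3,1) | tMaxX 1.5200 tMaxY 0.7044 | tΔX 2.0000 tΔY 1.1547
    t=0.7044 [y] (3,0) — stop
  → r_7 = 0.7044

ranges = [4.3417, 6.6154, 1.6050, 0.2485, 0.2771, 0.6315, 0.7044]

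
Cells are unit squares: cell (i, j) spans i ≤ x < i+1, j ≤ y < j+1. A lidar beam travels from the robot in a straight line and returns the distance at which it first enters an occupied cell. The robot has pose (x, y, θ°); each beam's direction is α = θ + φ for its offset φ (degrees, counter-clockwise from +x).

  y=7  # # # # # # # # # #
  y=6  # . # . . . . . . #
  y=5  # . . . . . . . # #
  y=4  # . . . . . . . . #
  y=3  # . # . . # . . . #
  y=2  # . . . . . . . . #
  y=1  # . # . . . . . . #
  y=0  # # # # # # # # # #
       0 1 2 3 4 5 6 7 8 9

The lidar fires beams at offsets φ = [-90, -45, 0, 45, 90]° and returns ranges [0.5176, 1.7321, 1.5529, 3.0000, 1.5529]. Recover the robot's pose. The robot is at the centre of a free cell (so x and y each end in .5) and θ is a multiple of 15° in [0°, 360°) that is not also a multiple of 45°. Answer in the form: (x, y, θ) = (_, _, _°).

(x, y, θ) = (2.5, 5.5, 195°)

Candidates: 43 free-cell centres × 16 headings = 688 poses. Raycast each; keep the one whose scan matches to 4 dp.
  (8.5, 1.5, 345°): beam 2 = 0.5774 ≠ 1.7321 ✗
  (7.5, 5.5, 60°): beam 1 = 0.5774 ≠ 0.5176 ✗
  (7.5, 4.5, 255°): beam 1 = 6.7293 ≠ 0.5176 ✗
  (2.5, 4.5, 105°): beam 1 = 5.6940 ≠ 0.5176 ✗
  (8.5, 1.5, 285°): beam 1 = 1.9319 ≠ 0.5176 ✗
  …
  (2.5, 5.5, 195°): r_1=0.5176, r_2=1.7321, r_3=1.5529, r_4=3.0000, r_5=1.5529 — all match ✓
Only this pose fits every beam.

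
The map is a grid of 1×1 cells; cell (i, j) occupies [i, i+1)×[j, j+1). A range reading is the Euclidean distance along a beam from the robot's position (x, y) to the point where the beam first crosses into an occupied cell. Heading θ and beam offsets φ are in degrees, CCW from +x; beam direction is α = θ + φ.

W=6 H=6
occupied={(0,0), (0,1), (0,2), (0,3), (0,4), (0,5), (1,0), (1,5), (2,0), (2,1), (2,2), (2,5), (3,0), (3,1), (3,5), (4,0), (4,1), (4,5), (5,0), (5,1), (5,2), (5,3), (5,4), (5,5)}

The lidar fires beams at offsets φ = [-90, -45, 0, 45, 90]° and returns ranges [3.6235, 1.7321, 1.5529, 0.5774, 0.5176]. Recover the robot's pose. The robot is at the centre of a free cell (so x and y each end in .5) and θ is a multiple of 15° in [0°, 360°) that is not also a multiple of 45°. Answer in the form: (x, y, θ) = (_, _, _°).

(x, y, θ) = (1.5, 3.5, 105°)

Candidates: 12 free-cell centres × 16 headings = 192 poses. Raycast each; keep the one whose scan matches to 4 dp.
  (4.5, 2.5, 150°): beam 1 = 1.0000 ≠ 3.6235 ✗
  (3.5, 4.5, 30°): beam 1 = 2.8868 ≠ 3.6235 ✗
  (3.5, 3.5, 330°): beam 1 = 1.0000 ≠ 3.6235 ✗
  …
  (1.5, 3.5, 105°): r_1=3.6235, r_2=1.7321, r_3=1.5529, r_4=0.5774, r_5=0.5176 — all match ✓
No second candidate reproduces the full scan.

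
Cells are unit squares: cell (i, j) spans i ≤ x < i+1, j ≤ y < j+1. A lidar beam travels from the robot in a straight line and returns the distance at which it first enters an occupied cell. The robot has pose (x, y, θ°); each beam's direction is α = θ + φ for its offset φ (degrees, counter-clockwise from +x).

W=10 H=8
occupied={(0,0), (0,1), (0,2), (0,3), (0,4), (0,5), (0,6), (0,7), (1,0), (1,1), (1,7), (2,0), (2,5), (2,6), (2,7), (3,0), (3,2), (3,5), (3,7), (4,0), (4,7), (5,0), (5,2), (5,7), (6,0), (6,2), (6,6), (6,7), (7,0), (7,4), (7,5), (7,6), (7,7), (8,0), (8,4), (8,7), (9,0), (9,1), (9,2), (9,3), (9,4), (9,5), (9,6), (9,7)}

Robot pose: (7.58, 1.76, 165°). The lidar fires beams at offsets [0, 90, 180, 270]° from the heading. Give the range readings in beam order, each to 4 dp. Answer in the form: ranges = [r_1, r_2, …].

ranges = [0.9273, 0.7868, 1.4701, 2.3190]

beam 1: φ=0°, α=165°
  cosα=-0.9659 sinα=0.2588 | (7,1) | tMaxX 0.6005 tMaxY 0.9273 | tΔX 1.0353 tΔY 3.8637
    t=0.6005 [x] (6,1)
    t=0.9273 [y] (6,2) — stop
  → r_1 = 0.9273
beam 2: φ=90°, α=255°
  cosα=-0.2588 sinα=-0.9659 | (7,1) | tMaxX 2.2409 tMaxY 0.7868 | tΔX 3.8637 tΔY 1.0353
    t=0.7868 [y] (7,0) — stop
  → r_2 = 0.7868
beam 3: φ=180°, α=345°
  cosα=0.9659 sinα=-0.2588 | (7,1) | tMaxX 0.4348 tMaxY 2.9364 | tΔX 1.0353 tΔY 3.8637
    t=0.4348 [x] (8,1)
    t=1.4701 [x] (9,1) — stop
  → r_3 = 1.4701
beam 4: φ=270°, α=75°
  cosα=0.2588 sinα=0.9659 | (7,1) | tMaxX 1.6228 tMaxY 0.2485 | tΔX 3.8637 tΔY 1.0353
    t=0.2485 [y] (7,2)
    t=1.2837 [y] (7,3)
    t=1.6228 [x] (8,3)
    t=2.3190 [y] (8,4) — stop
  → r_4 = 2.3190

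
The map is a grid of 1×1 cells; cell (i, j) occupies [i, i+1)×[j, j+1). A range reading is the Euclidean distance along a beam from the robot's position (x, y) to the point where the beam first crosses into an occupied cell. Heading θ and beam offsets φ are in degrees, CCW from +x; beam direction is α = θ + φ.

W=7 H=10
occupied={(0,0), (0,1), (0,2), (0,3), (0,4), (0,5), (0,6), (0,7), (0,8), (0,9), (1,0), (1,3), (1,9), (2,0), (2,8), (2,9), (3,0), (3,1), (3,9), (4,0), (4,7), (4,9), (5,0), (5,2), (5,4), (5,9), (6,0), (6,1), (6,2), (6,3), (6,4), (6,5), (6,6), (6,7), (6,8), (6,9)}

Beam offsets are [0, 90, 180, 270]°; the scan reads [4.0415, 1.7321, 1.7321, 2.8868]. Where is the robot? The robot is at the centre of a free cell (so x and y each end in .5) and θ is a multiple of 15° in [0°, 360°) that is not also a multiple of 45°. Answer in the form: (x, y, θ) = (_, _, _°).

The pose lattice has 34·16 = 544 candidates. Test each by forward raycasting.
  (1.5, 8.5, 60°): beam 1 = 0.5774 ≠ 4.0415 ✗
  (1.5, 2.5, 165°): beam 1 = 0.5176 ≠ 4.0415 ✗
  (2.5, 5.5, 105°): beam 1 = 3.6235 ≠ 4.0415 ✗
  …
  (2.5, 5.5, 60°): r_1=4.0415, r_2=1.7321, r_3=1.7321, r_4=2.8868 — all match ✓
No second candidate reproduces the full scan.

(x, y, θ) = (2.5, 5.5, 60°)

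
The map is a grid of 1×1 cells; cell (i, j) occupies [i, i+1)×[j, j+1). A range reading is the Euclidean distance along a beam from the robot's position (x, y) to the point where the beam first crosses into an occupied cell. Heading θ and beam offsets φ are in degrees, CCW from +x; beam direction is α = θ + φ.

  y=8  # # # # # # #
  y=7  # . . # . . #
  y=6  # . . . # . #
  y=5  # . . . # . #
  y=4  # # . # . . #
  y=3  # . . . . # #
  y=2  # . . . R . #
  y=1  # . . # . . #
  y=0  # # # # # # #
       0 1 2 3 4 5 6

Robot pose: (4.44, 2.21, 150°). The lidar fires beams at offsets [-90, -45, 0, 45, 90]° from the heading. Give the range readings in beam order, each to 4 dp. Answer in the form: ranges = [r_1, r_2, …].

ranges = [1.1200, 1.8531, 3.5800, 0.8114, 0.8800]

beam 1: φ=-90°, α=60°
  dir = (cos 60°, sin 60°) = (0.5000, 0.8660); from cell (4,2)
  next x-line at t=1.1200, next y-line at t=0.9122; Δt_x=2.0000, Δt_y=1.1547
    y: enter (4,3) at t=0.9122
    x: enter (5,3) at t=1.1200 ← occupied
  → r_1 = 1.1200
beam 2: φ=-45°, α=105°
  dir = (cos 105°, sin 105°) = (-0.2588, 0.9659); from cell (4,2)
  next x-line at t=1.7000, next y-line at t=0.8179; Δt_x=3.8637, Δt_y=1.0353
    y: enter (4,3) at t=0.8179
    x: enter (3,3) at t=1.7000
    y: enter (3,4) at t=1.8531 ← occupied
  → r_2 = 1.8531
beam 3: φ=0°, α=150°
  dir = (cos 150°, sin 150°) = (-0.8660, 0.5000); from cell (4,2)
  next x-line at t=0.5081, next y-line at t=1.5800; Δt_x=1.1547, Δt_y=2.0000
    x: enter (3,2) at t=0.5081
    y: enter (3,3) at t=1.5800
    x: enter (2,3) at t=1.6628
    x: enter (1,3) at t=2.8175
    y: enter (1,4) at t=3.5800 ← occupied
  → r_3 = 3.5800
beam 4: φ=45°, α=195°
  dir = (cos 195°, sin 195°) = (-0.9659, -0.2588); from cell (4,2)
  next x-line at t=0.4555, next y-line at t=0.8114; Δt_x=1.0353, Δt_y=3.8637
    x: enter (3,2) at t=0.4555
    y: enter (3,1) at t=0.8114 ← occupied
  → r_4 = 0.8114
beam 5: φ=90°, α=240°
  dir = (cos 240°, sin 240°) = (-0.5000, -0.8660); from cell (4,2)
  next x-line at t=0.8800, next y-line at t=0.2425; Δt_x=2.0000, Δt_y=1.1547
    y: enter (4,1) at t=0.2425
    x: enter (3,1) at t=0.8800 ← occupied
  → r_5 = 0.8800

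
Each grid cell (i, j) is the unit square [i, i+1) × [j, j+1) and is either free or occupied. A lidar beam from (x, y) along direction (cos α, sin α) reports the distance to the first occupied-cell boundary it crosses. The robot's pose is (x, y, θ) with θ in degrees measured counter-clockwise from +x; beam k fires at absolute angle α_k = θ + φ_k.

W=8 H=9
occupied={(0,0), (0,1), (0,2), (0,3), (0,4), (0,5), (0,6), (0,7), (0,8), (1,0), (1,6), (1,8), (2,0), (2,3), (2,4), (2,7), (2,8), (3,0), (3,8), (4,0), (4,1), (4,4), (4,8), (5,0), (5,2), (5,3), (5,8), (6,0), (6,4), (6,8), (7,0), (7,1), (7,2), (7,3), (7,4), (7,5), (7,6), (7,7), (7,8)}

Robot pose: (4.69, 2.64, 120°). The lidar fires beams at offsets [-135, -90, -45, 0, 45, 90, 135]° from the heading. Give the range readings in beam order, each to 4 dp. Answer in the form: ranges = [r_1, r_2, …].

ranges = [0.3209, 0.3580, 1.1977, 5.0345, 1.7496, 3.2800, 0.6626]

beam 1: φ=-135°, α=345°
  cosα=0.9659 sinα=-0.2588 | (4,2) | tMaxX 0.3209 tMaxY 2.4728 | tΔX 1.0353 tΔY 3.8637
    t=0.3209 [x] (5,2) — stop
  → r_1 = 0.3209
beam 2: φ=-90°, α=30°
  cosα=0.8660 sinα=0.5000 | (4,2) | tMaxX 0.3580 tMaxY 0.7200 | tΔX 1.1547 tΔY 2.0000
    t=0.3580 [x] (5,2) — stop
  → r_2 = 0.3580
beam 3: φ=-45°, α=75°
  cosα=0.2588 sinα=0.9659 | (4,2) | tMaxX 1.1977 tMaxY 0.3727 | tΔX 3.8637 tΔY 1.0353
    t=0.3727 [y] (4,3)
    t=1.1977 [x] (5,3) — stop
  → r_3 = 1.1977
beam 4: φ=0°, α=120°
  cosα=-0.5000 sinα=0.8660 | (4,2) | tMaxX 1.3800 tMaxY 0.4157 | tΔX 2.0000 tΔY 1.1547
    t=0.4157 [y] (4,3)
    t=1.3800 [x] (3,3)
    t=1.5704 [y] (3,4)
    t=2.7251 [y] (3,5)
    t=3.3800 [x] (2,5)
    t=3.8798 [y] (2,6)
    t=5.0345 [y] (2,7) — stop
  → r_4 = 5.0345
beam 5: φ=45°, α=165°
  cosα=-0.9659 sinα=0.2588 | (4,2) | tMaxX 0.7143 tMaxY 1.3909 | tΔX 1.0353 tΔY 3.8637
    t=0.7143 [x] (3,2)
    t=1.3909 [y] (3,3)
    t=1.7496 [x] (2,3) — stop
  → r_5 = 1.7496
beam 6: φ=90°, α=210°
  cosα=-0.8660 sinα=-0.5000 | (4,2) | tMaxX 0.7967 tMaxY 1.2800 | tΔX 1.1547 tΔY 2.0000
    t=0.7967 [x] (3,2)
    t=1.2800 [y] (3,1)
    t=1.9514 [x] (2,1)
    t=3.1061 [x] (1,1)
    t=3.2800 [y] (1,0) — stop
  → r_6 = 3.2800
beam 7: φ=135°, α=255°
  cosα=-0.2588 sinα=-0.9659 | (4,2) | tMaxX 2.6660 tMaxY 0.6626 | tΔX 3.8637 tΔY 1.0353
    t=0.6626 [y] (4,1) — stop
  → r_7 = 0.6626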